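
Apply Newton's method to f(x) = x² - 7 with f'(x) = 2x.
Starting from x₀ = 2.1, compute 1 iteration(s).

f(x) = x² - 7
f'(x) = 2x
x₀ = 2.1

Newton-Raphson formula: x_{n+1} = x_n - f(x_n)/f'(x_n)

Iteration 1:
  f(2.100000) = -2.590000
  f'(2.100000) = 4.200000
  x_1 = 2.100000 - (-2.590000)/4.200000 = 2.716667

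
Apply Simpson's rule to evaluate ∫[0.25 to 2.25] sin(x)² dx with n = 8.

f(x) = sin(x)²
a = 0.25, b = 2.25, n = 8
h = (b - a)/n = 0.250000

Simpson's rule: (h/3)[f(x₀) + 4f(x₁) + 2f(x₂) + ... + f(xₙ)]

x_0 = 0.2500, f(x_0) = 0.061209, coefficient = 1
x_1 = 0.5000, f(x_1) = 0.229849, coefficient = 4
x_2 = 0.7500, f(x_2) = 0.464631, coefficient = 2
x_3 = 1.0000, f(x_3) = 0.708073, coefficient = 4
x_4 = 1.2500, f(x_4) = 0.900572, coefficient = 2
x_5 = 1.5000, f(x_5) = 0.994996, coefficient = 4
x_6 = 1.7500, f(x_6) = 0.968228, coefficient = 2
x_7 = 2.0000, f(x_7) = 0.826822, coefficient = 4
x_8 = 2.2500, f(x_8) = 0.605398, coefficient = 1

I ≈ (0.250000/3) × 16.372431 = 1.364369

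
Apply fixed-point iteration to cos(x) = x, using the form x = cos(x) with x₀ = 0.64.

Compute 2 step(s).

Equation: cos(x) = x
Fixed-point form: x = cos(x)
x₀ = 0.64

x_1 = g(0.640000) = 0.802096
x_2 = g(0.802096) = 0.695202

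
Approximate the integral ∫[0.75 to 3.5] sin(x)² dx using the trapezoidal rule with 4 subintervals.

f(x) = sin(x)²
a = 0.75, b = 3.5, n = 4
h = (b - a)/n = 0.687500

Trapezoidal rule: (h/2)[f(x₀) + 2f(x₁) + 2f(x₂) + ... + f(xₙ)]

x_0 = 0.7500, f(x_0) = 0.464631, coefficient = 1
x_1 = 1.4375, f(x_1) = 0.982337, coefficient = 2
x_2 = 2.1250, f(x_2) = 0.723044, coefficient = 2
x_3 = 2.8125, f(x_3) = 0.104448, coefficient = 2
x_4 = 3.5000, f(x_4) = 0.123049, coefficient = 1

I ≈ (0.687500/2) × 4.207338 = 1.446273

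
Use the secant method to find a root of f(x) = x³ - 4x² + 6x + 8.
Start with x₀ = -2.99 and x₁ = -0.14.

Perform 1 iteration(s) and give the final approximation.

f(x) = x³ - 4x² + 6x + 8
x₀ = -2.99, x₁ = -0.14

Secant formula: x_{n+1} = x_n - f(x_n)(x_n - x_{n-1})/(f(x_n) - f(x_{n-1}))

Iteration 1:
  f(-2.990000) = -72.431299
  f(-0.140000) = 7.078856
  x_2 = -0.140000 - 7.078856×(-0.140000 - (-2.990000))/(7.078856 - (-72.431299))
       = -0.393738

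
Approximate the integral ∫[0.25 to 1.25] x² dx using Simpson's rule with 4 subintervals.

f(x) = x²
a = 0.25, b = 1.25, n = 4
h = (b - a)/n = 0.250000

Simpson's rule: (h/3)[f(x₀) + 4f(x₁) + 2f(x₂) + ... + f(xₙ)]

x_0 = 0.2500, f(x_0) = 0.062500, coefficient = 1
x_1 = 0.5000, f(x_1) = 0.250000, coefficient = 4
x_2 = 0.7500, f(x_2) = 0.562500, coefficient = 2
x_3 = 1.0000, f(x_3) = 1.000000, coefficient = 4
x_4 = 1.2500, f(x_4) = 1.562500, coefficient = 1

I ≈ (0.250000/3) × 7.750000 = 0.645833
Exact value: 0.645833
Error: 0.000000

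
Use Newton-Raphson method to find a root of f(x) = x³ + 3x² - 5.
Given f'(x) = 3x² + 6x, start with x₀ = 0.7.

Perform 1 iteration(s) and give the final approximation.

f(x) = x³ + 3x² - 5
f'(x) = 3x² + 6x
x₀ = 0.7

Newton-Raphson formula: x_{n+1} = x_n - f(x_n)/f'(x_n)

Iteration 1:
  f(0.700000) = -3.187000
  f'(0.700000) = 5.670000
  x_1 = 0.700000 - (-3.187000)/5.670000 = 1.262081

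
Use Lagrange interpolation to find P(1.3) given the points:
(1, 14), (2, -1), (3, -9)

Lagrange interpolation formula:
P(x) = Σ yᵢ × Lᵢ(x)
where Lᵢ(x) = Π_{j≠i} (x - xⱼ)/(xᵢ - xⱼ)

L_0(1.3) = (1.3 - 2)/(1 - 2) × (1.3 - 3)/(1 - 3) = 0.595000
L_1(1.3) = (1.3 - 1)/(2 - 1) × (1.3 - 3)/(2 - 3) = 0.510000
L_2(1.3) = (1.3 - 1)/(3 - 1) × (1.3 - 2)/(3 - 2) = -0.105000

P(1.3) = 14×L_0(1.3) + (-1)×L_1(1.3) + (-9)×L_2(1.3)
P(1.3) = 8.765000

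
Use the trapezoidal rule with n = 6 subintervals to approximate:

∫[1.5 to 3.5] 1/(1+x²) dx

f(x) = 1/(1+x²)
a = 1.5, b = 3.5, n = 6
h = (b - a)/n = 0.333333

Trapezoidal rule: (h/2)[f(x₀) + 2f(x₁) + 2f(x₂) + ... + f(xₙ)]

x_0 = 1.5000, f(x_0) = 0.307692, coefficient = 1
x_1 = 1.8333, f(x_1) = 0.229299, coefficient = 2
x_2 = 2.1667, f(x_2) = 0.175610, coefficient = 2
x_3 = 2.5000, f(x_3) = 0.137931, coefficient = 2
x_4 = 2.8333, f(x_4) = 0.110769, coefficient = 2
x_5 = 3.1667, f(x_5) = 0.090680, coefficient = 2
x_6 = 3.5000, f(x_6) = 0.075472, coefficient = 1

I ≈ (0.333333/2) × 1.871743 = 0.311957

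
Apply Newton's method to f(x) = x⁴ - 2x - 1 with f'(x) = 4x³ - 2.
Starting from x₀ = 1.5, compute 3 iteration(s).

f(x) = x⁴ - 2x - 1
f'(x) = 4x³ - 2
x₀ = 1.5

Newton-Raphson formula: x_{n+1} = x_n - f(x_n)/f'(x_n)

Iteration 1:
  f(1.500000) = 1.062500
  f'(1.500000) = 11.500000
  x_1 = 1.500000 - 1.062500/11.500000 = 1.407609
Iteration 2:
  f(1.407609) = 0.110579
  f'(1.407609) = 9.155931
  x_2 = 1.407609 - 0.110579/9.155931 = 1.395531
Iteration 3:
  f(1.395531) = 0.001724
  f'(1.395531) = 8.871234
  x_3 = 1.395531 - 0.001724/8.871234 = 1.395337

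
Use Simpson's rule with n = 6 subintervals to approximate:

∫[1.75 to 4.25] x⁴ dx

f(x) = x⁴
a = 1.75, b = 4.25, n = 6
h = (b - a)/n = 0.416667

Simpson's rule: (h/3)[f(x₀) + 4f(x₁) + 2f(x₂) + ... + f(xₙ)]

x_0 = 1.7500, f(x_0) = 9.378906, coefficient = 1
x_1 = 2.1667, f(x_1) = 22.037809, coefficient = 4
x_2 = 2.5833, f(x_2) = 44.537085, coefficient = 2
x_3 = 3.0000, f(x_3) = 81.000000, coefficient = 4
x_4 = 3.4167, f(x_4) = 136.273196, coefficient = 2
x_5 = 3.8333, f(x_5) = 215.926698, coefficient = 4
x_6 = 4.2500, f(x_6) = 326.253906, coefficient = 1

I ≈ (0.416667/3) × 1973.111400 = 274.043250
Exact value: 274.033203
Error: 0.010047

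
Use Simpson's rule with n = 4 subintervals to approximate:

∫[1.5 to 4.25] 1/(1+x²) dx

f(x) = 1/(1+x²)
a = 1.5, b = 4.25, n = 4
h = (b - a)/n = 0.687500

Simpson's rule: (h/3)[f(x₀) + 4f(x₁) + 2f(x₂) + ... + f(xₙ)]

x_0 = 1.5000, f(x_0) = 0.307692, coefficient = 1
x_1 = 2.1875, f(x_1) = 0.172856, coefficient = 4
x_2 = 2.8750, f(x_2) = 0.107926, coefficient = 2
x_3 = 3.5625, f(x_3) = 0.073039, coefficient = 4
x_4 = 4.2500, f(x_4) = 0.052459, coefficient = 1

I ≈ (0.687500/3) × 1.559582 = 0.357404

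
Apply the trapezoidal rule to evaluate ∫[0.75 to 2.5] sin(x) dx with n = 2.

f(x) = sin(x)
a = 0.75, b = 2.5, n = 2
h = (b - a)/n = 0.875000

Trapezoidal rule: (h/2)[f(x₀) + 2f(x₁) + 2f(x₂) + ... + f(xₙ)]

x_0 = 0.7500, f(x_0) = 0.681639, coefficient = 1
x_1 = 1.6250, f(x_1) = 0.998531, coefficient = 2
x_2 = 2.5000, f(x_2) = 0.598472, coefficient = 1

I ≈ (0.875000/2) × 3.277174 = 1.433763
Exact value: 1.532832
Error: 0.099069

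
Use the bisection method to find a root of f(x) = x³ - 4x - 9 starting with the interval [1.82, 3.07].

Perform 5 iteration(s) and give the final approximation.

f(x) = x³ - 4x - 9
Initial interval: [1.82, 3.07]

Iteration 1:
  c_1 = (1.820000 + 3.070000)/2 = 2.445000
  f(c_1) = f(2.445000) = -4.163729
  f(a) × f(c) ≥ 0, new interval: [2.445000, 3.070000]
Iteration 2:
  c_2 = (2.445000 + 3.070000)/2 = 2.757500
  f(c_2) = f(2.757500) = 0.937496
  f(a) × f(c) < 0, new interval: [2.445000, 2.757500]
Iteration 3:
  c_3 = (2.445000 + 2.757500)/2 = 2.601250
  f(c_3) = f(2.601250) = -1.803638
  f(a) × f(c) ≥ 0, new interval: [2.601250, 2.757500]
Iteration 4:
  c_4 = (2.601250 + 2.757500)/2 = 2.679375
  f(c_4) = f(2.679375) = -0.482132
  f(a) × f(c) ≥ 0, new interval: [2.679375, 2.757500]
Iteration 5:
  c_5 = (2.679375 + 2.757500)/2 = 2.718437
  f(c_5) = f(2.718437) = 0.215238
  f(a) × f(c) < 0, new interval: [2.679375, 2.718437]

After 5 iteration(s), the approximation is c_5 = 2.718437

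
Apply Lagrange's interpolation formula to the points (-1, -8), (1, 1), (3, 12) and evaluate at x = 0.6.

Lagrange interpolation formula:
P(x) = Σ yᵢ × Lᵢ(x)
where Lᵢ(x) = Π_{j≠i} (x - xⱼ)/(xᵢ - xⱼ)

L_0(0.6) = (0.6 - 1)/(-1 - 1) × (0.6 - 3)/(-1 - 3) = 0.120000
L_1(0.6) = (0.6 - (-1))/(1 - (-1)) × (0.6 - 3)/(1 - 3) = 0.960000
L_2(0.6) = (0.6 - (-1))/(3 - (-1)) × (0.6 - 1)/(3 - 1) = -0.080000

P(0.6) = (-8)×L_0(0.6) + 1×L_1(0.6) + 12×L_2(0.6)
P(0.6) = -0.960000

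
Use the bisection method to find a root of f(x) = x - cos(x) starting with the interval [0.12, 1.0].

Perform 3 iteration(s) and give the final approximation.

f(x) = x - cos(x)
Initial interval: [0.12, 1.0]

Iteration 1:
  c_1 = (0.120000 + 1.000000)/2 = 0.560000
  f(c_1) = f(0.560000) = -0.287255
  f(a) × f(c) ≥ 0, new interval: [0.560000, 1.000000]
Iteration 2:
  c_2 = (0.560000 + 1.000000)/2 = 0.780000
  f(c_2) = f(0.780000) = 0.069086
  f(a) × f(c) < 0, new interval: [0.560000, 0.780000]
Iteration 3:
  c_3 = (0.560000 + 0.780000)/2 = 0.670000
  f(c_3) = f(0.670000) = -0.113822
  f(a) × f(c) ≥ 0, new interval: [0.670000, 0.780000]

After 3 iteration(s), the approximation is c_3 = 0.670000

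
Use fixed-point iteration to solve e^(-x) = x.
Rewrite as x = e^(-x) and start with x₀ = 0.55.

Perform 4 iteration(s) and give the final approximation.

Equation: e^(-x) = x
Fixed-point form: x = e^(-x)
x₀ = 0.55

x_1 = g(0.550000) = 0.576950
x_2 = g(0.576950) = 0.561609
x_3 = g(0.561609) = 0.570291
x_4 = g(0.570291) = 0.565361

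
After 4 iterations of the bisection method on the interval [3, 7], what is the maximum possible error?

Bisection error bound: |error| ≤ (b-a)/2^n
|error| ≤ (7 - 3)/2^4 = 4/2^4
|error| ≤ 0.2500000000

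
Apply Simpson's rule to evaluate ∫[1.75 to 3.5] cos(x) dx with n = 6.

f(x) = cos(x)
a = 1.75, b = 3.5, n = 6
h = (b - a)/n = 0.291667

Simpson's rule: (h/3)[f(x₀) + 4f(x₁) + 2f(x₂) + ... + f(xₙ)]

x_0 = 1.7500, f(x_0) = -0.178246, coefficient = 1
x_1 = 2.0417, f(x_1) = -0.453662, coefficient = 4
x_2 = 2.3333, f(x_2) = -0.690758, coefficient = 2
x_3 = 2.6250, f(x_3) = -0.869507, coefficient = 4
x_4 = 2.9167, f(x_4) = -0.974811, coefficient = 2
x_5 = 3.2083, f(x_5) = -0.997774, coefficient = 4
x_6 = 3.5000, f(x_6) = -0.936457, coefficient = 1

I ≈ (0.291667/3) × -13.729612 = -1.334823
Exact value: -1.334769
Error: 0.000054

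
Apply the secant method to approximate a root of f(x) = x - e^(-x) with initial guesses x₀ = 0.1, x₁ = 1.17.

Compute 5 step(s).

f(x) = x - e^(-x)
x₀ = 0.1, x₁ = 1.17

Secant formula: x_{n+1} = x_n - f(x_n)(x_n - x_{n-1})/(f(x_n) - f(x_{n-1}))

Iteration 1:
  f(0.100000) = -0.804837
  f(1.170000) = 0.859633
  x_2 = 1.170000 - 0.859633×(1.170000 - 0.100000)/(0.859633 - (-0.804837))
       = 0.617387
Iteration 2:
  f(1.170000) = 0.859633
  f(0.617387) = 0.078036
  x_3 = 0.617387 - 0.078036×(0.617387 - 1.170000)/(0.078036 - 0.859633)
       = 0.562214
Iteration 3:
  f(0.617387) = 0.078036
  f(0.562214) = -0.007732
  x_4 = 0.562214 - (-0.007732)×(0.562214 - 0.617387)/(-0.007732 - 0.078036)
       = 0.567188
Iteration 4:
  f(0.562214) = -0.007732
  f(0.567188) = 0.000070
  x_5 = 0.567188 - 0.000070×(0.567188 - 0.562214)/(0.000070 - (-0.007732))
       = 0.567143
Iteration 5:
  f(0.567188) = 0.000070
  f(0.567143) = 0.000000
  x_6 = 0.567143 - 0.000000×(0.567143 - 0.567188)/(0.000000 - 0.000070)
       = 0.567143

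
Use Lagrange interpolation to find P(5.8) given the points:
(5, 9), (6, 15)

Lagrange interpolation formula:
P(x) = Σ yᵢ × Lᵢ(x)
where Lᵢ(x) = Π_{j≠i} (x - xⱼ)/(xᵢ - xⱼ)

L_0(5.8) = (5.8 - 6)/(5 - 6) = 0.200000
L_1(5.8) = (5.8 - 5)/(6 - 5) = 0.800000

P(5.8) = 9×L_0(5.8) + 15×L_1(5.8)
P(5.8) = 13.800000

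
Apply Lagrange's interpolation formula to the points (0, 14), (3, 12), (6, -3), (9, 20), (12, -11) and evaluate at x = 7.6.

Lagrange interpolation formula:
P(x) = Σ yᵢ × Lᵢ(x)
where Lᵢ(x) = Π_{j≠i} (x - xⱼ)/(xᵢ - xⱼ)

L_0(7.6) = (7.6 - 3)/(0 - 3) × (7.6 - 6)/(0 - 6) × (7.6 - 9)/(0 - 9) × (7.6 - 12)/(0 - 12) = 0.023322
L_1(7.6) = (7.6 - 0)/(3 - 0) × (7.6 - 6)/(3 - 6) × (7.6 - 9)/(3 - 9) × (7.6 - 12)/(3 - 12) = -0.154127
L_2(7.6) = (7.6 - 0)/(6 - 0) × (7.6 - 3)/(6 - 3) × (7.6 - 9)/(6 - 9) × (7.6 - 12)/(6 - 12) = 0.664672
L_3(7.6) = (7.6 - 0)/(9 - 0) × (7.6 - 3)/(9 - 3) × (7.6 - 6)/(9 - 6) × (7.6 - 12)/(9 - 12) = 0.506416
L_4(7.6) = (7.6 - 0)/(12 - 0) × (7.6 - 3)/(12 - 3) × (7.6 - 6)/(12 - 6) × (7.6 - 9)/(12 - 9) = -0.040283

P(7.6) = 14×L_0(7.6) + 12×L_1(7.6) + (-3)×L_2(7.6) + 20×L_3(7.6) + (-11)×L_4(7.6)
P(7.6) = 7.054413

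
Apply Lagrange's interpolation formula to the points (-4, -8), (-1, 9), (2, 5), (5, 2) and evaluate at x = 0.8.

Lagrange interpolation formula:
P(x) = Σ yᵢ × Lᵢ(x)
where Lᵢ(x) = Π_{j≠i} (x - xⱼ)/(xᵢ - xⱼ)

L_0(0.8) = (0.8 - (-1))/(-4 - (-1)) × (0.8 - 2)/(-4 - 2) × (0.8 - 5)/(-4 - 5) = -0.056000
L_1(0.8) = (0.8 - (-4))/(-1 - (-4)) × (0.8 - 2)/(-1 - 2) × (0.8 - 5)/(-1 - 5) = 0.448000
L_2(0.8) = (0.8 - (-4))/(2 - (-4)) × (0.8 - (-1))/(2 - (-1)) × (0.8 - 5)/(2 - 5) = 0.672000
L_3(0.8) = (0.8 - (-4))/(5 - (-4)) × (0.8 - (-1))/(5 - (-1)) × (0.8 - 2)/(5 - 2) = -0.064000

P(0.8) = (-8)×L_0(0.8) + 9×L_1(0.8) + 5×L_2(0.8) + 2×L_3(0.8)
P(0.8) = 7.712000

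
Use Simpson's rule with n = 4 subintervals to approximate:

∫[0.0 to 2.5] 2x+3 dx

f(x) = 2x+3
a = 0.0, b = 2.5, n = 4
h = (b - a)/n = 0.625000

Simpson's rule: (h/3)[f(x₀) + 4f(x₁) + 2f(x₂) + ... + f(xₙ)]

x_0 = 0.0000, f(x_0) = 3.000000, coefficient = 1
x_1 = 0.6250, f(x_1) = 4.250000, coefficient = 4
x_2 = 1.2500, f(x_2) = 5.500000, coefficient = 2
x_3 = 1.8750, f(x_3) = 6.750000, coefficient = 4
x_4 = 2.5000, f(x_4) = 8.000000, coefficient = 1

I ≈ (0.625000/3) × 66.000000 = 13.750000
Exact value: 13.750000
Error: 0.000000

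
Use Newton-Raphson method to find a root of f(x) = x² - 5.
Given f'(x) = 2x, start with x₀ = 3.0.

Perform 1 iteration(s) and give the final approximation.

f(x) = x² - 5
f'(x) = 2x
x₀ = 3.0

Newton-Raphson formula: x_{n+1} = x_n - f(x_n)/f'(x_n)

Iteration 1:
  f(3.000000) = 4.000000
  f'(3.000000) = 6.000000
  x_1 = 3.000000 - 4.000000/6.000000 = 2.333333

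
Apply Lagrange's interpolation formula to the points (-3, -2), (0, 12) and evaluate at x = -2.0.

Lagrange interpolation formula:
P(x) = Σ yᵢ × Lᵢ(x)
where Lᵢ(x) = Π_{j≠i} (x - xⱼ)/(xᵢ - xⱼ)

L_0(-2.0) = (-2.0 - 0)/(-3 - 0) = 0.666667
L_1(-2.0) = (-2.0 - (-3))/(0 - (-3)) = 0.333333

P(-2.0) = (-2)×L_0(-2.0) + 12×L_1(-2.0)
P(-2.0) = 2.666667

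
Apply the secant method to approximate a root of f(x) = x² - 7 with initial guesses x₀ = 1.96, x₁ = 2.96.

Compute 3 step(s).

f(x) = x² - 7
x₀ = 1.96, x₁ = 2.96

Secant formula: x_{n+1} = x_n - f(x_n)(x_n - x_{n-1})/(f(x_n) - f(x_{n-1}))

Iteration 1:
  f(1.960000) = -3.158400
  f(2.960000) = 1.761600
  x_2 = 2.960000 - 1.761600×(2.960000 - 1.960000)/(1.761600 - (-3.158400))
       = 2.601951
Iteration 2:
  f(2.960000) = 1.761600
  f(2.601951) = -0.229850
  x_3 = 2.601951 - (-0.229850)×(2.601951 - 2.960000)/(-0.229850 - 1.761600)
       = 2.643277
Iteration 3:
  f(2.601951) = -0.229850
  f(2.643277) = -0.013089
  x_4 = 2.643277 - (-0.013089)×(2.643277 - 2.601951)/(-0.013089 - (-0.229850))
       = 2.645772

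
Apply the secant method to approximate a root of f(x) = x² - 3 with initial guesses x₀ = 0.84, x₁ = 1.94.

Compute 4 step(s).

f(x) = x² - 3
x₀ = 0.84, x₁ = 1.94

Secant formula: x_{n+1} = x_n - f(x_n)(x_n - x_{n-1})/(f(x_n) - f(x_{n-1}))

Iteration 1:
  f(0.840000) = -2.294400
  f(1.940000) = 0.763600
  x_2 = 1.940000 - 0.763600×(1.940000 - 0.840000)/(0.763600 - (-2.294400))
       = 1.665324
Iteration 2:
  f(1.940000) = 0.763600
  f(1.665324) = -0.226697
  x_3 = 1.665324 - (-0.226697)×(1.665324 - 1.940000)/(-0.226697 - 0.763600)
       = 1.728202
Iteration 3:
  f(1.665324) = -0.226697
  f(1.728202) = -0.013318
  x_4 = 1.728202 - (-0.013318)×(1.728202 - 1.665324)/(-0.013318 - (-0.226697))
       = 1.732126
Iteration 4:
  f(1.728202) = -0.013318
  f(1.732126) = 0.000262
  x_5 = 1.732126 - 0.000262×(1.732126 - 1.728202)/(0.000262 - (-0.013318))
       = 1.732051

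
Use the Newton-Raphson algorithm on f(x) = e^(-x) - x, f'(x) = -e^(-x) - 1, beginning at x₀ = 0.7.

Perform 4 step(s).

f(x) = e^(-x) - x
f'(x) = -e^(-x) - 1
x₀ = 0.7

Newton-Raphson formula: x_{n+1} = x_n - f(x_n)/f'(x_n)

Iteration 1:
  f(0.700000) = -0.203415
  f'(0.700000) = -1.496585
  x_1 = 0.700000 - (-0.203415)/(-1.496585) = 0.564081
Iteration 2:
  f(0.564081) = 0.004802
  f'(0.564081) = -1.568883
  x_2 = 0.564081 - 0.004802/(-1.568883) = 0.567142
Iteration 3:
  f(0.567142) = 0.000003
  f'(0.567142) = -1.567144
  x_3 = 0.567142 - 0.000003/(-1.567144) = 0.567143
Iteration 4:
  f(0.567143) = 0.000000
  f'(0.567143) = -1.567143
  x_4 = 0.567143 - 0.000000/(-1.567143) = 0.567143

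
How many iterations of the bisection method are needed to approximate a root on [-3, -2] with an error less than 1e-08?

We need (b-a)/2^n ≤ 1e-08
(-2 - (-3))/2^n ≤ 1e-08
1/2^n ≤ 1e-08
2^n ≥ 100000000
n ≥ log₂(100000000) = 26.58
n ≥ 27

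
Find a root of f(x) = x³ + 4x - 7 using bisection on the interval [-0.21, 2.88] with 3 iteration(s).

f(x) = x³ + 4x - 7
Initial interval: [-0.21, 2.88]

Iteration 1:
  c_1 = (-0.210000 + 2.880000)/2 = 1.335000
  f(c_1) = f(1.335000) = 0.719270
  f(a) × f(c) < 0, new interval: [-0.210000, 1.335000]
Iteration 2:
  c_2 = (-0.210000 + 1.335000)/2 = 0.562500
  f(c_2) = f(0.562500) = -4.572021
  f(a) × f(c) ≥ 0, new interval: [0.562500, 1.335000]
Iteration 3:
  c_3 = (0.562500 + 1.335000)/2 = 0.948750
  f(c_3) = f(0.948750) = -2.351005
  f(a) × f(c) ≥ 0, new interval: [0.948750, 1.335000]

After 3 iteration(s), the approximation is c_3 = 0.948750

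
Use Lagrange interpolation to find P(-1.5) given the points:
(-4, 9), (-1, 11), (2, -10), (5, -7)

Lagrange interpolation formula:
P(x) = Σ yᵢ × Lᵢ(x)
where Lᵢ(x) = Π_{j≠i} (x - xⱼ)/(xᵢ - xⱼ)

L_0(-1.5) = (-1.5 - (-1))/(-4 - (-1)) × (-1.5 - 2)/(-4 - 2) × (-1.5 - 5)/(-4 - 5) = 0.070216
L_1(-1.5) = (-1.5 - (-4))/(-1 - (-4)) × (-1.5 - 2)/(-1 - 2) × (-1.5 - 5)/(-1 - 5) = 1.053241
L_2(-1.5) = (-1.5 - (-4))/(2 - (-4)) × (-1.5 - (-1))/(2 - (-1)) × (-1.5 - 5)/(2 - 5) = -0.150463
L_3(-1.5) = (-1.5 - (-4))/(5 - (-4)) × (-1.5 - (-1))/(5 - (-1)) × (-1.5 - 2)/(5 - 2) = 0.027006

P(-1.5) = 9×L_0(-1.5) + 11×L_1(-1.5) + (-10)×L_2(-1.5) + (-7)×L_3(-1.5)
P(-1.5) = 13.533179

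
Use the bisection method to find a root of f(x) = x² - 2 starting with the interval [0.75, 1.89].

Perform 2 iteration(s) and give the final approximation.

f(x) = x² - 2
Initial interval: [0.75, 1.89]

Iteration 1:
  c_1 = (0.750000 + 1.890000)/2 = 1.320000
  f(c_1) = f(1.320000) = -0.257600
  f(a) × f(c) ≥ 0, new interval: [1.320000, 1.890000]
Iteration 2:
  c_2 = (1.320000 + 1.890000)/2 = 1.605000
  f(c_2) = f(1.605000) = 0.576025
  f(a) × f(c) < 0, new interval: [1.320000, 1.605000]

After 2 iteration(s), the approximation is c_2 = 1.605000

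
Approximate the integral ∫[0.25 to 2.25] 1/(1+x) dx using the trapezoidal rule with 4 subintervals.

f(x) = 1/(1+x)
a = 0.25, b = 2.25, n = 4
h = (b - a)/n = 0.500000

Trapezoidal rule: (h/2)[f(x₀) + 2f(x₁) + 2f(x₂) + ... + f(xₙ)]

x_0 = 0.2500, f(x_0) = 0.800000, coefficient = 1
x_1 = 0.7500, f(x_1) = 0.571429, coefficient = 2
x_2 = 1.2500, f(x_2) = 0.444444, coefficient = 2
x_3 = 1.7500, f(x_3) = 0.363636, coefficient = 2
x_4 = 2.2500, f(x_4) = 0.307692, coefficient = 1

I ≈ (0.500000/2) × 3.866711 = 0.966678
Exact value: 0.955511
Error: 0.011166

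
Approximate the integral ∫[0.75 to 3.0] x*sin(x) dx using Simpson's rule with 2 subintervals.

f(x) = x*sin(x)
a = 0.75, b = 3.0, n = 2
h = (b - a)/n = 1.125000

Simpson's rule: (h/3)[f(x₀) + 4f(x₁) + 2f(x₂) + ... + f(xₙ)]

x_0 = 0.7500, f(x_0) = 0.511229, coefficient = 1
x_1 = 1.8750, f(x_1) = 1.788911, coefficient = 4
x_2 = 3.0000, f(x_2) = 0.423360, coefficient = 1

I ≈ (1.125000/3) × 8.090232 = 3.033837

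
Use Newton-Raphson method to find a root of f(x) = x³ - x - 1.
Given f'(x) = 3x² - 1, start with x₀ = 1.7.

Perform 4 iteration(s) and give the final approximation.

f(x) = x³ - x - 1
f'(x) = 3x² - 1
x₀ = 1.7

Newton-Raphson formula: x_{n+1} = x_n - f(x_n)/f'(x_n)

Iteration 1:
  f(1.700000) = 2.213000
  f'(1.700000) = 7.670000
  x_1 = 1.700000 - 2.213000/7.670000 = 1.411473
Iteration 2:
  f(1.411473) = 0.400544
  f'(1.411473) = 4.976770
  x_2 = 1.411473 - 0.400544/4.976770 = 1.330991
Iteration 3:
  f(1.330991) = 0.026907
  f'(1.330991) = 4.314608
  x_3 = 1.330991 - 0.026907/4.314608 = 1.324754
Iteration 4:
  f(1.324754) = 0.000155
  f'(1.324754) = 4.264922
  x_4 = 1.324754 - 0.000155/4.264922 = 1.324718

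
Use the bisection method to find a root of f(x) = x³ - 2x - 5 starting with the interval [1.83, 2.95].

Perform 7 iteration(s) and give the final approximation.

f(x) = x³ - 2x - 5
Initial interval: [1.83, 2.95]

Iteration 1:
  c_1 = (1.830000 + 2.950000)/2 = 2.390000
  f(c_1) = f(2.390000) = 3.871919
  f(a) × f(c) < 0, new interval: [1.830000, 2.390000]
Iteration 2:
  c_2 = (1.830000 + 2.390000)/2 = 2.110000
  f(c_2) = f(2.110000) = 0.173931
  f(a) × f(c) < 0, new interval: [1.830000, 2.110000]
Iteration 3:
  c_3 = (1.830000 + 2.110000)/2 = 1.970000
  f(c_3) = f(1.970000) = -1.294627
  f(a) × f(c) ≥ 0, new interval: [1.970000, 2.110000]
Iteration 4:
  c_4 = (1.970000 + 2.110000)/2 = 2.040000
  f(c_4) = f(2.040000) = -0.590336
  f(a) × f(c) ≥ 0, new interval: [2.040000, 2.110000]
Iteration 5:
  c_5 = (2.040000 + 2.110000)/2 = 2.075000
  f(c_5) = f(2.075000) = -0.215828
  f(a) × f(c) ≥ 0, new interval: [2.075000, 2.110000]
Iteration 6:
  c_6 = (2.075000 + 2.110000)/2 = 2.092500
  f(c_6) = f(2.092500) = -0.022871
  f(a) × f(c) ≥ 0, new interval: [2.092500, 2.110000]
Iteration 7:
  c_7 = (2.092500 + 2.110000)/2 = 2.101250
  f(c_7) = f(2.101250) = 0.075047
  f(a) × f(c) < 0, new interval: [2.092500, 2.101250]

After 7 iteration(s), the approximation is c_7 = 2.101250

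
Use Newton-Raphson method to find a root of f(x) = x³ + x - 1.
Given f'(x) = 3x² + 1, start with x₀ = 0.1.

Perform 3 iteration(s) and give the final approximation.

f(x) = x³ + x - 1
f'(x) = 3x² + 1
x₀ = 0.1

Newton-Raphson formula: x_{n+1} = x_n - f(x_n)/f'(x_n)

Iteration 1:
  f(0.100000) = -0.899000
  f'(0.100000) = 1.030000
  x_1 = 0.100000 - (-0.899000)/1.030000 = 0.972816
Iteration 2:
  f(0.972816) = 0.893459
  f'(0.972816) = 3.839110
  x_2 = 0.972816 - 0.893459/3.839110 = 0.740090
Iteration 3:
  f(0.740090) = 0.145462
  f'(0.740090) = 2.643200
  x_3 = 0.740090 - 0.145462/2.643200 = 0.685058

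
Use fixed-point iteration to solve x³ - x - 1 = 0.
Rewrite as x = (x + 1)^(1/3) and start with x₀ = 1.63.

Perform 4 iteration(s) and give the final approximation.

Equation: x³ - x - 1 = 0
Fixed-point form: x = (x + 1)^(1/3)
x₀ = 1.63

x_1 = g(1.630000) = 1.380337
x_2 = g(1.380337) = 1.335200
x_3 = g(1.335200) = 1.326706
x_4 = g(1.326706) = 1.325095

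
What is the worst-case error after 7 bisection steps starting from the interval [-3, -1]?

Bisection error bound: |error| ≤ (b-a)/2^n
|error| ≤ (-1 - (-3))/2^7 = 2/2^7
|error| ≤ 0.0156250000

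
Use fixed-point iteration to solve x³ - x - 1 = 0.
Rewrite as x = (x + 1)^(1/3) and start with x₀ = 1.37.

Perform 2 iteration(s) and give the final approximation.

Equation: x³ - x - 1 = 0
Fixed-point form: x = (x + 1)^(1/3)
x₀ = 1.37

x_1 = g(1.370000) = 1.333264
x_2 = g(1.333264) = 1.326339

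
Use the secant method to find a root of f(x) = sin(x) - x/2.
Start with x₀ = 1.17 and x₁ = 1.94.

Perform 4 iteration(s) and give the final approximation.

f(x) = sin(x) - x/2
x₀ = 1.17, x₁ = 1.94

Secant formula: x_{n+1} = x_n - f(x_n)(x_n - x_{n-1})/(f(x_n) - f(x_{n-1}))

Iteration 1:
  f(1.170000) = 0.335751
  f(1.940000) = -0.037385
  x_2 = 1.940000 - (-0.037385)×(1.940000 - 1.170000)/(-0.037385 - 0.335751)
       = 1.862853
Iteration 2:
  f(1.940000) = -0.037385
  f(1.862853) = 0.026228
  x_3 = 1.862853 - 0.026228×(1.862853 - 1.940000)/(0.026228 - (-0.037385))
       = 1.894661
Iteration 3:
  f(1.862853) = 0.026228
  f(1.894661) = 0.000682
  x_4 = 1.894661 - 0.000682×(1.894661 - 1.862853)/(0.000682 - 0.026228)
       = 1.895510
Iteration 4:
  f(1.894661) = 0.000682
  f(1.895510) = -0.000013
  x_5 = 1.895510 - (-0.000013)×(1.895510 - 1.894661)/(-0.000013 - 0.000682)
       = 1.895494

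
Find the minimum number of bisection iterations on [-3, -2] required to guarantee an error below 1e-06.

We need (b-a)/2^n ≤ 1e-06
(-2 - (-3))/2^n ≤ 1e-06
1/2^n ≤ 1e-06
2^n ≥ 1000000
n ≥ log₂(1000000) = 19.93
n ≥ 20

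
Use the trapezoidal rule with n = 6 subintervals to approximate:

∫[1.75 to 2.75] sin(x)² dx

f(x) = sin(x)²
a = 1.75, b = 2.75, n = 6
h = (b - a)/n = 0.166667

Trapezoidal rule: (h/2)[f(x₀) + 2f(x₁) + 2f(x₂) + ... + f(xₙ)]

x_0 = 1.7500, f(x_0) = 0.968228, coefficient = 1
x_1 = 1.9167, f(x_1) = 0.885068, coefficient = 2
x_2 = 2.0833, f(x_2) = 0.759518, coefficient = 2
x_3 = 2.2500, f(x_3) = 0.605398, coefficient = 2
x_4 = 2.4167, f(x_4) = 0.439675, coefficient = 2
x_5 = 2.5833, f(x_5) = 0.280593, coefficient = 2
x_6 = 2.7500, f(x_6) = 0.145665, coefficient = 1

I ≈ (0.166667/2) × 7.054399 = 0.587867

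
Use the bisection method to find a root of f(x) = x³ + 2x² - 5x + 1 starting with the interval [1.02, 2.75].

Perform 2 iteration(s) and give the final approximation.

f(x) = x³ + 2x² - 5x + 1
Initial interval: [1.02, 2.75]

Iteration 1:
  c_1 = (1.020000 + 2.750000)/2 = 1.885000
  f(c_1) = f(1.885000) = 5.379279
  f(a) × f(c) < 0, new interval: [1.020000, 1.885000]
Iteration 2:
  c_2 = (1.020000 + 1.885000)/2 = 1.452500
  f(c_2) = f(1.452500) = 1.021433
  f(a) × f(c) < 0, new interval: [1.020000, 1.452500]

After 2 iteration(s), the approximation is c_2 = 1.452500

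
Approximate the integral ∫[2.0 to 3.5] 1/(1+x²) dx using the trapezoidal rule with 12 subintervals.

f(x) = 1/(1+x²)
a = 2.0, b = 3.5, n = 12
h = (b - a)/n = 0.125000

Trapezoidal rule: (h/2)[f(x₀) + 2f(x₁) + 2f(x₂) + ... + f(xₙ)]

x_0 = 2.0000, f(x_0) = 0.200000, coefficient = 1
x_1 = 2.1250, f(x_1) = 0.181303, coefficient = 2
x_2 = 2.2500, f(x_2) = 0.164948, coefficient = 2
x_3 = 2.3750, f(x_3) = 0.150588, coefficient = 2
x_4 = 2.5000, f(x_4) = 0.137931, coefficient = 2
x_5 = 2.6250, f(x_5) = 0.126733, coefficient = 2
x_6 = 2.7500, f(x_6) = 0.116788, coefficient = 2
x_7 = 2.8750, f(x_7) = 0.107926, coefficient = 2
x_8 = 3.0000, f(x_8) = 0.100000, coefficient = 2
x_9 = 3.1250, f(x_9) = 0.092888, coefficient = 2
x_10 = 3.2500, f(x_10) = 0.086486, coefficient = 2
x_11 = 3.3750, f(x_11) = 0.080706, coefficient = 2
x_12 = 3.5000, f(x_12) = 0.075472, coefficient = 1

I ≈ (0.125000/2) × 2.968069 = 0.185504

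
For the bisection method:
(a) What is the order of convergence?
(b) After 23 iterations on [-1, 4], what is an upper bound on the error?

(a) Bisection has linear (order 1) convergence; the error is halved each step.

(b) Error bound = (b-a)/2^n = (4 - (-1))/2^{23}
    = 5/2^{23}

(a) 1 (linear); (b) error ≤ 5.96e-07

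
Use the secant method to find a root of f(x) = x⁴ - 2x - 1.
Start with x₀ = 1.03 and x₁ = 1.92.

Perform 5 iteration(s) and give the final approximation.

f(x) = x⁴ - 2x - 1
x₀ = 1.03, x₁ = 1.92

Secant formula: x_{n+1} = x_n - f(x_n)(x_n - x_{n-1})/(f(x_n) - f(x_{n-1}))

Iteration 1:
  f(1.030000) = -1.934491
  f(1.920000) = 8.749545
  x_2 = 1.920000 - 8.749545×(1.920000 - 1.030000)/(8.749545 - (-1.934491))
       = 1.191147
Iteration 2:
  f(1.920000) = 8.749545
  f(1.191147) = -1.369214
  x_3 = 1.191147 - (-1.369214)×(1.191147 - 1.920000)/(-1.369214 - 8.749545)
       = 1.289771
Iteration 3:
  f(1.191147) = -1.369214
  f(1.289771) = -0.812279
  x_4 = 1.289771 - (-0.812279)×(1.289771 - 1.191147)/(-0.812279 - (-1.369214))
       = 1.433613
Iteration 4:
  f(1.289771) = -0.812279
  f(1.433613) = 0.356809
  x_5 = 1.433613 - 0.356809×(1.433613 - 1.289771)/(0.356809 - (-0.812279))
       = 1.389712
Iteration 5:
  f(1.433613) = 0.356809
  f(1.389712) = -0.049508
  x_6 = 1.389712 - (-0.049508)×(1.389712 - 1.433613)/(-0.049508 - 0.356809)
       = 1.395061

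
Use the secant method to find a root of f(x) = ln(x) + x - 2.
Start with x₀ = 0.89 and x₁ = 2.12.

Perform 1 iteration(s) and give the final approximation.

f(x) = ln(x) + x - 2
x₀ = 0.89, x₁ = 2.12

Secant formula: x_{n+1} = x_n - f(x_n)(x_n - x_{n-1})/(f(x_n) - f(x_{n-1}))

Iteration 1:
  f(0.890000) = -1.226534
  f(2.120000) = 0.871416
  x_2 = 2.120000 - 0.871416×(2.120000 - 0.890000)/(0.871416 - (-1.226534))
       = 1.609100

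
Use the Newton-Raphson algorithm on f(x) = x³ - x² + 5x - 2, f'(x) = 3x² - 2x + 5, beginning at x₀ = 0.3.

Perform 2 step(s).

f(x) = x³ - x² + 5x - 2
f'(x) = 3x² - 2x + 5
x₀ = 0.3

Newton-Raphson formula: x_{n+1} = x_n - f(x_n)/f'(x_n)

Iteration 1:
  f(0.300000) = -0.563000
  f'(0.300000) = 4.670000
  x_1 = 0.300000 - (-0.563000)/4.670000 = 0.420557
Iteration 2:
  f(0.420557) = 0.000299
  f'(0.420557) = 4.689490
  x_2 = 0.420557 - 0.000299/4.689490 = 0.420493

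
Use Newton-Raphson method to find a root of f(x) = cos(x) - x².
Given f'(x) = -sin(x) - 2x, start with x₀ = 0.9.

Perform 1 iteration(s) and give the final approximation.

f(x) = cos(x) - x²
f'(x) = -sin(x) - 2x
x₀ = 0.9

Newton-Raphson formula: x_{n+1} = x_n - f(x_n)/f'(x_n)

Iteration 1:
  f(0.900000) = -0.188390
  f'(0.900000) = -2.583327
  x_1 = 0.900000 - (-0.188390)/(-2.583327) = 0.827075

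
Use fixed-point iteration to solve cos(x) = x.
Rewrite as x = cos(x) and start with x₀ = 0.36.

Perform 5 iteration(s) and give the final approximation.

Equation: cos(x) = x
Fixed-point form: x = cos(x)
x₀ = 0.36

x_1 = g(0.360000) = 0.935897
x_2 = g(0.935897) = 0.593097
x_3 = g(0.593097) = 0.829214
x_4 = g(0.829214) = 0.675456
x_5 = g(0.675456) = 0.780422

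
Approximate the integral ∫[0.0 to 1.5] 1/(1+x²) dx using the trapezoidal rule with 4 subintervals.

f(x) = 1/(1+x²)
a = 0.0, b = 1.5, n = 4
h = (b - a)/n = 0.375000

Trapezoidal rule: (h/2)[f(x₀) + 2f(x₁) + 2f(x₂) + ... + f(xₙ)]

x_0 = 0.0000, f(x_0) = 1.000000, coefficient = 1
x_1 = 0.3750, f(x_1) = 0.876712, coefficient = 2
x_2 = 0.7500, f(x_2) = 0.640000, coefficient = 2
x_3 = 1.1250, f(x_3) = 0.441379, coefficient = 2
x_4 = 1.5000, f(x_4) = 0.307692, coefficient = 1

I ≈ (0.375000/2) × 5.223876 = 0.979477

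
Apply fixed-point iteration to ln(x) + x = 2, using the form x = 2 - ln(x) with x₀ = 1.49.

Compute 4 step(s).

Equation: ln(x) + x = 2
Fixed-point form: x = 2 - ln(x)
x₀ = 1.49

x_1 = g(1.490000) = 1.601224
x_2 = g(1.601224) = 1.529232
x_3 = g(1.529232) = 1.575235
x_4 = g(1.575235) = 1.545596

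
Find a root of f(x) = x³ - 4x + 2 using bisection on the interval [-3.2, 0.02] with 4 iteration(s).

f(x) = x³ - 4x + 2
Initial interval: [-3.2, 0.02]

Iteration 1:
  c_1 = (-3.200000 + 0.020000)/2 = -1.590000
  f(c_1) = f(-1.590000) = 4.340321
  f(a) × f(c) < 0, new interval: [-3.200000, -1.590000]
Iteration 2:
  c_2 = (-3.200000 + (-1.590000))/2 = -2.395000
  f(c_2) = f(-2.395000) = -2.157780
  f(a) × f(c) ≥ 0, new interval: [-2.395000, -1.590000]
Iteration 3:
  c_3 = (-2.395000 + (-1.590000))/2 = -1.992500
  f(c_3) = f(-1.992500) = 2.059663
  f(a) × f(c) < 0, new interval: [-2.395000, -1.992500]
Iteration 4:
  c_4 = (-2.395000 + (-1.992500))/2 = -2.193750
  f(c_4) = f(-2.193750) = 0.217492
  f(a) × f(c) < 0, new interval: [-2.395000, -2.193750]

After 4 iteration(s), the approximation is c_4 = -2.193750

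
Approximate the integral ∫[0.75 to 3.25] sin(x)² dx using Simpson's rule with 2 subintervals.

f(x) = sin(x)²
a = 0.75, b = 3.25, n = 2
h = (b - a)/n = 1.250000

Simpson's rule: (h/3)[f(x₀) + 4f(x₁) + 2f(x₂) + ... + f(xₙ)]

x_0 = 0.7500, f(x_0) = 0.464631, coefficient = 1
x_1 = 2.0000, f(x_1) = 0.826822, coefficient = 4
x_2 = 3.2500, f(x_2) = 0.011706, coefficient = 1

I ≈ (1.250000/3) × 3.783625 = 1.576510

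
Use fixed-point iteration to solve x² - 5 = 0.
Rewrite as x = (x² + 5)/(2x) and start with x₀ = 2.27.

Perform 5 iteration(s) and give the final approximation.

Equation: x² - 5 = 0
Fixed-point form: x = (x² + 5)/(2x)
x₀ = 2.27

x_1 = g(2.270000) = 2.236322
x_2 = g(2.236322) = 2.236068
x_3 = g(2.236068) = 2.236068
x_4 = g(2.236068) = 2.236068
x_5 = g(2.236068) = 2.236068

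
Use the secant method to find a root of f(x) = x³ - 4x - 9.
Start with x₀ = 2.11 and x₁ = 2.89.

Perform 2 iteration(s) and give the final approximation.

f(x) = x³ - 4x - 9
x₀ = 2.11, x₁ = 2.89

Secant formula: x_{n+1} = x_n - f(x_n)(x_n - x_{n-1})/(f(x_n) - f(x_{n-1}))

Iteration 1:
  f(2.110000) = -8.046069
  f(2.890000) = 3.577569
  x_2 = 2.890000 - 3.577569×(2.890000 - 2.110000)/(3.577569 - (-8.046069))
       = 2.649929
Iteration 2:
  f(2.890000) = 3.577569
  f(2.649929) = -0.991595
  x_3 = 2.649929 - (-0.991595)×(2.649929 - 2.890000)/(-0.991595 - 3.577569)
       = 2.702029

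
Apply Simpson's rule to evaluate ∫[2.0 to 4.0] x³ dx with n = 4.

f(x) = x³
a = 2.0, b = 4.0, n = 4
h = (b - a)/n = 0.500000

Simpson's rule: (h/3)[f(x₀) + 4f(x₁) + 2f(x₂) + ... + f(xₙ)]

x_0 = 2.0000, f(x_0) = 8.000000, coefficient = 1
x_1 = 2.5000, f(x_1) = 15.625000, coefficient = 4
x_2 = 3.0000, f(x_2) = 27.000000, coefficient = 2
x_3 = 3.5000, f(x_3) = 42.875000, coefficient = 4
x_4 = 4.0000, f(x_4) = 64.000000, coefficient = 1

I ≈ (0.500000/3) × 360.000000 = 60.000000
Exact value: 60.000000
Error: 0.000000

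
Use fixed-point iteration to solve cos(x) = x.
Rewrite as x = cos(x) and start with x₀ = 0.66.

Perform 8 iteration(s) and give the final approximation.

Equation: cos(x) = x
Fixed-point form: x = cos(x)
x₀ = 0.66

x_1 = g(0.660000) = 0.789992
x_2 = g(0.789992) = 0.703851
x_3 = g(0.703851) = 0.762356
x_4 = g(0.762356) = 0.723211
x_5 = g(0.723211) = 0.749685
x_6 = g(0.749685) = 0.731904
x_7 = g(0.731904) = 0.743903
x_8 = g(0.743903) = 0.735831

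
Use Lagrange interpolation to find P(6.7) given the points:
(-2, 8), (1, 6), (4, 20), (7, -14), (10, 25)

Lagrange interpolation formula:
P(x) = Σ yᵢ × Lᵢ(x)
where Lᵢ(x) = Π_{j≠i} (x - xⱼ)/(xᵢ - xⱼ)

L_0(6.7) = (6.7 - 1)/(-2 - 1) × (6.7 - 4)/(-2 - 4) × (6.7 - 7)/(-2 - 7) × (6.7 - 10)/(-2 - 10) = 0.007837
L_1(6.7) = (6.7 - (-2))/(1 - (-2)) × (6.7 - 4)/(1 - 4) × (6.7 - 7)/(1 - 7) × (6.7 - 10)/(1 - 10) = -0.047850
L_2(6.7) = (6.7 - (-2))/(4 - (-2)) × (6.7 - 1)/(4 - 1) × (6.7 - 7)/(4 - 7) × (6.7 - 10)/(4 - 10) = 0.151525
L_3(6.7) = (6.7 - (-2))/(7 - (-2)) × (6.7 - 1)/(7 - 1) × (6.7 - 4)/(7 - 4) × (6.7 - 10)/(7 - 10) = 0.909150
L_4(6.7) = (6.7 - (-2))/(10 - (-2)) × (6.7 - 1)/(10 - 1) × (6.7 - 4)/(10 - 4) × (6.7 - 7)/(10 - 7) = -0.020662

P(6.7) = 8×L_0(6.7) + 6×L_1(6.7) + 20×L_2(6.7) + (-14)×L_3(6.7) + 25×L_4(6.7)
P(6.7) = -10.438562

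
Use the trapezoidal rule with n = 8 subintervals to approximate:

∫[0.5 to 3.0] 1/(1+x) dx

f(x) = 1/(1+x)
a = 0.5, b = 3.0, n = 8
h = (b - a)/n = 0.312500

Trapezoidal rule: (h/2)[f(x₀) + 2f(x₁) + 2f(x₂) + ... + f(xₙ)]

x_0 = 0.5000, f(x_0) = 0.666667, coefficient = 1
x_1 = 0.8125, f(x_1) = 0.551724, coefficient = 2
x_2 = 1.1250, f(x_2) = 0.470588, coefficient = 2
x_3 = 1.4375, f(x_3) = 0.410256, coefficient = 2
x_4 = 1.7500, f(x_4) = 0.363636, coefficient = 2
x_5 = 2.0625, f(x_5) = 0.326531, coefficient = 2
x_6 = 2.3750, f(x_6) = 0.296296, coefficient = 2
x_7 = 2.6875, f(x_7) = 0.271186, coefficient = 2
x_8 = 3.0000, f(x_8) = 0.250000, coefficient = 1

I ≈ (0.312500/2) × 6.297104 = 0.983922
Exact value: 0.980829
Error: 0.003093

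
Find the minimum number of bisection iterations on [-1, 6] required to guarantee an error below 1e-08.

We need (b-a)/2^n ≤ 1e-08
(6 - (-1))/2^n ≤ 1e-08
7/2^n ≤ 1e-08
2^n ≥ 700000000
n ≥ log₂(700000000) = 29.38
n ≥ 30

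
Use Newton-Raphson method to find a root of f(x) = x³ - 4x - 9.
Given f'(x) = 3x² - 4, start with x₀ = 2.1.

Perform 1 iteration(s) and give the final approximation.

f(x) = x³ - 4x - 9
f'(x) = 3x² - 4
x₀ = 2.1

Newton-Raphson formula: x_{n+1} = x_n - f(x_n)/f'(x_n)

Iteration 1:
  f(2.100000) = -8.139000
  f'(2.100000) = 9.230000
  x_1 = 2.100000 - (-8.139000)/9.230000 = 2.981798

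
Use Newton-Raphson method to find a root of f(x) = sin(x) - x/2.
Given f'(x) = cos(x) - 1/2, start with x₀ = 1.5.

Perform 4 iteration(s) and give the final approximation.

f(x) = sin(x) - x/2
f'(x) = cos(x) - 1/2
x₀ = 1.5

Newton-Raphson formula: x_{n+1} = x_n - f(x_n)/f'(x_n)

Iteration 1:
  f(1.500000) = 0.247495
  f'(1.500000) = -0.429263
  x_1 = 1.500000 - 0.247495/(-0.429263) = 2.076558
Iteration 2:
  f(2.076558) = -0.163473
  f'(2.076558) = -0.984474
  x_2 = 2.076558 - (-0.163473)/(-0.984474) = 1.910507
Iteration 3:
  f(1.910507) = -0.012402
  f'(1.910507) = -0.833214
  x_3 = 1.910507 - (-0.012402)/(-0.833214) = 1.895622
Iteration 4:
  f(1.895622) = -0.000105
  f'(1.895622) = -0.819144
  x_4 = 1.895622 - (-0.000105)/(-0.819144) = 1.895494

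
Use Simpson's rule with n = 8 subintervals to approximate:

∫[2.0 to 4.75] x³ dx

f(x) = x³
a = 2.0, b = 4.75, n = 8
h = (b - a)/n = 0.343750

Simpson's rule: (h/3)[f(x₀) + 4f(x₁) + 2f(x₂) + ... + f(xₙ)]

x_0 = 2.0000, f(x_0) = 8.000000, coefficient = 1
x_1 = 2.3438, f(x_1) = 12.874603, coefficient = 4
x_2 = 2.6875, f(x_2) = 19.410889, coefficient = 2
x_3 = 3.0312, f(x_3) = 27.852570, coefficient = 4
x_4 = 3.3750, f(x_4) = 38.443359, coefficient = 2
x_5 = 3.7188, f(x_5) = 51.426971, coefficient = 4
x_6 = 4.0625, f(x_6) = 67.047119, coefficient = 2
x_7 = 4.4062, f(x_7) = 85.547516, coefficient = 4
x_8 = 4.7500, f(x_8) = 107.171875, coefficient = 1

I ≈ (0.343750/3) × 1075.781250 = 123.266602
Exact value: 123.266602
Error: 0.000000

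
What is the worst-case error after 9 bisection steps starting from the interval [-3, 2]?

Bisection error bound: |error| ≤ (b-a)/2^n
|error| ≤ (2 - (-3))/2^9 = 5/2^9
|error| ≤ 0.0097656250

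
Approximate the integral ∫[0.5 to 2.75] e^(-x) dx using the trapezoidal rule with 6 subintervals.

f(x) = e^(-x)
a = 0.5, b = 2.75, n = 6
h = (b - a)/n = 0.375000

Trapezoidal rule: (h/2)[f(x₀) + 2f(x₁) + 2f(x₂) + ... + f(xₙ)]

x_0 = 0.5000, f(x_0) = 0.606531, coefficient = 1
x_1 = 0.8750, f(x_1) = 0.416862, coefficient = 2
x_2 = 1.2500, f(x_2) = 0.286505, coefficient = 2
x_3 = 1.6250, f(x_3) = 0.196912, coefficient = 2
x_4 = 2.0000, f(x_4) = 0.135335, coefficient = 2
x_5 = 2.3750, f(x_5) = 0.093014, coefficient = 2
x_6 = 2.7500, f(x_6) = 0.063928, coefficient = 1

I ≈ (0.375000/2) × 2.927715 = 0.548947
Exact value: 0.542603
Error: 0.006344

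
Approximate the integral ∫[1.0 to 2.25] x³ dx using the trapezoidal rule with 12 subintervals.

f(x) = x³
a = 1.0, b = 2.25, n = 12
h = (b - a)/n = 0.104167

Trapezoidal rule: (h/2)[f(x₀) + 2f(x₁) + 2f(x₂) + ... + f(xₙ)]

x_0 = 1.0000, f(x_0) = 1.000000, coefficient = 1
x_1 = 1.1042, f(x_1) = 1.346182, coefficient = 2
x_2 = 1.2083, f(x_2) = 1.764251, coefficient = 2
x_3 = 1.3125, f(x_3) = 2.260986, coefficient = 2
x_4 = 1.4167, f(x_4) = 2.843171, coefficient = 2
x_5 = 1.5208, f(x_5) = 3.517587, coefficient = 2
x_6 = 1.6250, f(x_6) = 4.291016, coefficient = 2
x_7 = 1.7292, f(x_7) = 5.170238, coefficient = 2
x_8 = 1.8333, f(x_8) = 6.162037, coefficient = 2
x_9 = 1.9375, f(x_9) = 7.273193, coefficient = 2
x_10 = 2.0417, f(x_10) = 8.510489, coefficient = 2
x_11 = 2.1458, f(x_11) = 9.880706, coefficient = 2
x_12 = 2.2500, f(x_12) = 11.390625, coefficient = 1

I ≈ (0.104167/2) × 118.430339 = 6.168247
Exact value: 6.157227
Error: 0.011020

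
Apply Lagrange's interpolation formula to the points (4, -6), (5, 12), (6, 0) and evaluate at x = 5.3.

Lagrange interpolation formula:
P(x) = Σ yᵢ × Lᵢ(x)
where Lᵢ(x) = Π_{j≠i} (x - xⱼ)/(xᵢ - xⱼ)

L_0(5.3) = (5.3 - 5)/(4 - 5) × (5.3 - 6)/(4 - 6) = -0.105000
L_1(5.3) = (5.3 - 4)/(5 - 4) × (5.3 - 6)/(5 - 6) = 0.910000
L_2(5.3) = (5.3 - 4)/(6 - 4) × (5.3 - 5)/(6 - 5) = 0.195000

P(5.3) = (-6)×L_0(5.3) + 12×L_1(5.3) + 0×L_2(5.3)
P(5.3) = 11.550000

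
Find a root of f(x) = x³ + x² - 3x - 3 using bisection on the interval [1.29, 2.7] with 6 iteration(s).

f(x) = x³ + x² - 3x - 3
Initial interval: [1.29, 2.7]

Iteration 1:
  c_1 = (1.290000 + 2.700000)/2 = 1.995000
  f(c_1) = f(1.995000) = 2.935175
  f(a) × f(c) < 0, new interval: [1.290000, 1.995000]
Iteration 2:
  c_2 = (1.290000 + 1.995000)/2 = 1.642500
  f(c_2) = f(1.642500) = -0.798547
  f(a) × f(c) ≥ 0, new interval: [1.642500, 1.995000]
Iteration 3:
  c_3 = (1.642500 + 1.995000)/2 = 1.818750
  f(c_3) = f(1.818750) = 0.867757
  f(a) × f(c) < 0, new interval: [1.642500, 1.818750]
Iteration 4:
  c_4 = (1.642500 + 1.818750)/2 = 1.730625
  f(c_4) = f(1.730625) = -0.013481
  f(a) × f(c) ≥ 0, new interval: [1.730625, 1.818750]
Iteration 5:
  c_5 = (1.730625 + 1.818750)/2 = 1.774688
  f(c_5) = f(1.774688) = 0.414859
  f(a) × f(c) < 0, new interval: [1.730625, 1.774688]
Iteration 6:
  c_6 = (1.730625 + 1.774688)/2 = 1.752656
  f(c_6) = f(1.752656) = 0.197652
  f(a) × f(c) < 0, new interval: [1.730625, 1.752656]

After 6 iteration(s), the approximation is c_6 = 1.752656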